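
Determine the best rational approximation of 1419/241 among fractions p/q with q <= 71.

Expand x = 1419/241 as a continued fraction with the Euclidean algorithm:
  1419 = 5*241 + 214, so a_0 = 5.
  241 = 1*214 + 27, so a_1 = 1.
  214 = 7*27 + 25, so a_2 = 7.
  27 = 1*25 + 2, so a_3 = 1.
  25 = 12*2 + 1, so a_4 = 12.
  2 = 2*1 + 0, so a_5 = 2.
so x = [5; 1, 7, 1, 12, 2].
Convergents (p_i = a_i*p_{i-1} + p_{i-2}, q_i = a_i*q_{i-1} + q_{i-2} with p_{-2}=0, p_{-1}=1, q_{-2}=1, q_{-1}=0), until the denominator exceeds 71:
  i=0: a_0=5, p_0 = 5*1 + 0 = 5, q_0 = 5*0 + 1 = 1.
  i=1: a_1=1, p_1 = 1*5 + 1 = 6, q_1 = 1*1 + 0 = 1.
  i=2: a_2=7, p_2 = 7*6 + 5 = 47, q_2 = 7*1 + 1 = 8.
  i=3: a_3=1, p_3 = 1*47 + 6 = 53, q_3 = 1*8 + 1 = 9.
  i=4: a_4=12, p_4 = 12*53 + 47 = 683, q_4 = 12*9 + 8 = 116.
q_4 = 116 > 71, so the last convergent with denominator <= 71 is p_3/q_3 = 53/9.
The closest fraction with denominator <= 71 is either p_3/q_3 or the intermediate fraction (k*p_3 + p_2)/(k*q_3 + q_2) with the largest k >= 1 whose denominator stays <= 71; these approach x as k grows, and every other convergent or intermediate fraction in range is farther away.
Largest k: floor((71 - q_2)/q_3) = floor((71 - 8)/9) = 7.
That gives (7*53 + 47)/(7*9 + 8) = 418/71.
Compare the errors: |x - 53/9| = |1419*9 - 53*241|/(241*9) = 2/2169, and |x - 418/71| = |1419*71 - 418*241|/(241*71) = 11/17111.
Cross-multiplying, 11*2169 = 23859 < 34222 = 2*17111, so 11/17111 is smaller: the intermediate fraction 418/71 is closer to x than 53/9.

418/71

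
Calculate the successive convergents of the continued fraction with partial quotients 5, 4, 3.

Using the convergent recurrence p_i = a_i*p_{i-1} + p_{i-2}, q_i = a_i*q_{i-1} + q_{i-2} with p_{-2}=0, p_{-1}=1, q_{-2}=1, q_{-1}=0:
  i=0: a_0=5, p_0 = 5*1 + 0 = 5, q_0 = 5*0 + 1 = 1.
  i=1: a_1=4, p_1 = 4*5 + 1 = 21, q_1 = 4*1 + 0 = 4.
  i=2: a_2=3, p_2 = 3*21 + 5 = 68, q_2 = 3*4 + 1 = 13.

5/1, 21/4, 68/13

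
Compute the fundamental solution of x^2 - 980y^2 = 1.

(x, y) = (51841, 1656)

First expand sqrt(980) as a continued fraction. With x_i = (sqrt(980) + m_i)/d_i and (m_0, d_0) = (0, 1): a_0 = floor(sqrt(980)) = 31, since 31^2 = 961 <= 980 < 1024 = 32^2.
Iterate m_{i+1} = d_i*a_i - m_i, d_{i+1} = (980 - m_{i+1}^2)/d_i, a_{i+1} = floor((a_0 + m_{i+1})/d_{i+1}):
  m_1 = 1*31 - 0 = 31, d_1 = (980 - 31^2)/1 = 19/1 = 19, a_1 = floor((31 + 31)/19) = 3.
  m_2 = 19*3 - 31 = 26, d_2 = (980 - 26^2)/19 = 304/19 = 16, a_2 = floor((31 + 26)/16) = 3.
  m_3 = 16*3 - 26 = 22, d_3 = (980 - 22^2)/16 = 496/16 = 31, a_3 = floor((31 + 22)/31) = 1.
  m_4 = 31*1 - 22 = 9, d_4 = (980 - 9^2)/31 = 899/31 = 29, a_4 = floor((31 + 9)/29) = 1.
  m_5 = 29*1 - 9 = 20, d_5 = (980 - 20^2)/29 = 580/29 = 20, a_5 = floor((31 + 20)/20) = 2.
  m_6 = 20*2 - 20 = 20, d_6 = (980 - 20^2)/20 = 580/20 = 29, a_6 = floor((31 + 20)/29) = 1.
  m_7 = 29*1 - 20 = 9, d_7 = (980 - 9^2)/29 = 899/29 = 31, a_7 = floor((31 + 9)/31) = 1.
  m_8 = 31*1 - 9 = 22, d_8 = (980 - 22^2)/31 = 496/31 = 16, a_8 = floor((31 + 22)/16) = 3.
  m_9 = 16*3 - 22 = 26, d_9 = (980 - 26^2)/16 = 304/16 = 19, a_9 = floor((31 + 26)/19) = 3.
  m_10 = 19*3 - 26 = 31, d_10 = (980 - 31^2)/19 = 19/19 = 1, a_10 = floor((31 + 31)/1) = 62.
  m_11 = 1*62 - 31 = 31, d_11 = (980 - 31^2)/1 = 19/1 = 19: (m_11, d_11) = (m_1, d_1) = (31, 19), so from here the quotients repeat a_1, ..., a_10; the period length is 10.
So sqrt(980) = [31; (3, 3, 1, 1, 2, 1, 1, 3, 3, 62)] with period length k = 10.
k is even, so the fundamental solution of x^2 - 980y^2 = 1 is (p_{k-1}, q_{k-1}) = (p_9, q_9); compute convergents through index 9.
Convergents (p_i = a_i*p_{i-1} + p_{i-2}, q_i = a_i*q_{i-1} + q_{i-2} with p_{-2}=0, p_{-1}=1, q_{-2}=1, q_{-1}=0):
  i=0: a_0=31, p_0 = 31*1 + 0 = 31, q_0 = 31*0 + 1 = 1.
  i=1: a_1=3, p_1 = 3*31 + 1 = 94, q_1 = 3*1 + 0 = 3.
  i=2: a_2=3, p_2 = 3*94 + 31 = 313, q_2 = 3*3 + 1 = 10.
  i=3: a_3=1, p_3 = 1*313 + 94 = 407, q_3 = 1*10 + 3 = 13.
  i=4: a_4=1, p_4 = 1*407 + 313 = 720, q_4 = 1*13 + 10 = 23.
  i=5: a_5=2, p_5 = 2*720 + 407 = 1847, q_5 = 2*23 + 13 = 59.
  i=6: a_6=1, p_6 = 1*1847 + 720 = 2567, q_6 = 1*59 + 23 = 82.
  i=7: a_7=1, p_7 = 1*2567 + 1847 = 4414, q_7 = 1*82 + 59 = 141.
  i=8: a_8=3, p_8 = 3*4414 + 2567 = 15809, q_8 = 3*141 + 82 = 505.
  i=9: a_9=3, p_9 = 3*15809 + 4414 = 51841, q_9 = 3*505 + 141 = 1656.
Check: 51841^2 - 980*1656^2 = 2687489281 - 2687489280 = 1, so (x, y) = (51841, 1656) solves the equation, and by the theorem it is the least positive solution.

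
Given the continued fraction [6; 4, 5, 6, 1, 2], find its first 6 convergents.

6/1, 25/4, 131/21, 811/130, 942/151, 2695/432

Using the convergent recurrence p_i = a_i*p_{i-1} + p_{i-2}, q_i = a_i*q_{i-1} + q_{i-2} with p_{-2}=0, p_{-1}=1, q_{-2}=1, q_{-1}=0:
  i=0: a_0=6, p_0 = 6*1 + 0 = 6, q_0 = 6*0 + 1 = 1.
  i=1: a_1=4, p_1 = 4*6 + 1 = 25, q_1 = 4*1 + 0 = 4.
  i=2: a_2=5, p_2 = 5*25 + 6 = 131, q_2 = 5*4 + 1 = 21.
  i=3: a_3=6, p_3 = 6*131 + 25 = 811, q_3 = 6*21 + 4 = 130.
  i=4: a_4=1, p_4 = 1*811 + 131 = 942, q_4 = 1*130 + 21 = 151.
  i=5: a_5=2, p_5 = 2*942 + 811 = 2695, q_5 = 2*151 + 130 = 432.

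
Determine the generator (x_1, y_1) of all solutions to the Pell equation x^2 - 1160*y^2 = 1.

(x, y) = (579, 17)

First expand sqrt(1160) as a continued fraction. With x_i = (sqrt(1160) + m_i)/d_i and (m_0, d_0) = (0, 1): a_0 = floor(sqrt(1160)) = 34, since 34^2 = 1156 <= 1160 < 1225 = 35^2.
Iterate m_{i+1} = d_i*a_i - m_i, d_{i+1} = (1160 - m_{i+1}^2)/d_i, a_{i+1} = floor((a_0 + m_{i+1})/d_{i+1}):
  m_1 = 1*34 - 0 = 34, d_1 = (1160 - 34^2)/1 = 4/1 = 4, a_1 = floor((34 + 34)/4) = 17.
  m_2 = 4*17 - 34 = 34, d_2 = (1160 - 34^2)/4 = 4/4 = 1, a_2 = floor((34 + 34)/1) = 68.
  m_3 = 1*68 - 34 = 34, d_3 = (1160 - 34^2)/1 = 4/1 = 4: (m_3, d_3) = (m_1, d_1) = (34, 4), so from here the quotients repeat a_1, a_2; the period length is 2.
So sqrt(1160) = [34; (17, 68)] with period length k = 2.
k is even, so the fundamental solution of x^2 - 1160y^2 = 1 is (p_{k-1}, q_{k-1}) = (p_1, q_1); compute convergents through index 1.
Convergents (p_i = a_i*p_{i-1} + p_{i-2}, q_i = a_i*q_{i-1} + q_{i-2} with p_{-2}=0, p_{-1}=1, q_{-2}=1, q_{-1}=0):
  i=0: a_0=34, p_0 = 34*1 + 0 = 34, q_0 = 34*0 + 1 = 1.
  i=1: a_1=17, p_1 = 17*34 + 1 = 579, q_1 = 17*1 + 0 = 17.
Check: 579^2 - 1160*17^2 = 335241 - 335240 = 1, so (x, y) = (579, 17) solves the equation, and by the theorem it is the least positive solution.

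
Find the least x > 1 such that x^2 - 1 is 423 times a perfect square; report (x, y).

First expand sqrt(423) as a continued fraction. With x_i = (sqrt(423) + m_i)/d_i and (m_0, d_0) = (0, 1): a_0 = floor(sqrt(423)) = 20, since 20^2 = 400 <= 423 < 441 = 21^2.
Iterate m_{i+1} = d_i*a_i - m_i, d_{i+1} = (423 - m_{i+1}^2)/d_i, a_{i+1} = floor((a_0 + m_{i+1})/d_{i+1}):
  m_1 = 1*20 - 0 = 20, d_1 = (423 - 20^2)/1 = 23/1 = 23, a_1 = floor((20 + 20)/23) = 1.
  m_2 = 23*1 - 20 = 3, d_2 = (423 - 3^2)/23 = 414/23 = 18, a_2 = floor((20 + 3)/18) = 1.
  m_3 = 18*1 - 3 = 15, d_3 = (423 - 15^2)/18 = 198/18 = 11, a_3 = floor((20 + 15)/11) = 3.
  m_4 = 11*3 - 15 = 18, d_4 = (423 - 18^2)/11 = 99/11 = 9, a_4 = floor((20 + 18)/9) = 4.
  m_5 = 9*4 - 18 = 18, d_5 = (423 - 18^2)/9 = 99/9 = 11, a_5 = floor((20 + 18)/11) = 3.
  m_6 = 11*3 - 18 = 15, d_6 = (423 - 15^2)/11 = 198/11 = 18, a_6 = floor((20 + 15)/18) = 1.
  m_7 = 18*1 - 15 = 3, d_7 = (423 - 3^2)/18 = 414/18 = 23, a_7 = floor((20 + 3)/23) = 1.
  m_8 = 23*1 - 3 = 20, d_8 = (423 - 20^2)/23 = 23/23 = 1, a_8 = floor((20 + 20)/1) = 40.
  m_9 = 1*40 - 20 = 20, d_9 = (423 - 20^2)/1 = 23/1 = 23: (m_9, d_9) = (m_1, d_1) = (20, 23), so from here the quotients repeat a_1, ..., a_8; the period length is 8.
So sqrt(423) = [20; (1, 1, 3, 4, 3, 1, 1, 40)] with period length k = 8.
k is even, so the fundamental solution of x^2 - 423y^2 = 1 is (p_{k-1}, q_{k-1}) = (p_7, q_7); compute convergents through index 7.
Convergents (p_i = a_i*p_{i-1} + p_{i-2}, q_i = a_i*q_{i-1} + q_{i-2} with p_{-2}=0, p_{-1}=1, q_{-2}=1, q_{-1}=0):
  i=0: a_0=20, p_0 = 20*1 + 0 = 20, q_0 = 20*0 + 1 = 1.
  i=1: a_1=1, p_1 = 1*20 + 1 = 21, q_1 = 1*1 + 0 = 1.
  i=2: a_2=1, p_2 = 1*21 + 20 = 41, q_2 = 1*1 + 1 = 2.
  i=3: a_3=3, p_3 = 3*41 + 21 = 144, q_3 = 3*2 + 1 = 7.
  i=4: a_4=4, p_4 = 4*144 + 41 = 617, q_4 = 4*7 + 2 = 30.
  i=5: a_5=3, p_5 = 3*617 + 144 = 1995, q_5 = 3*30 + 7 = 97.
  i=6: a_6=1, p_6 = 1*1995 + 617 = 2612, q_6 = 1*97 + 30 = 127.
  i=7: a_7=1, p_7 = 1*2612 + 1995 = 4607, q_7 = 1*127 + 97 = 224.
Check: 4607^2 - 423*224^2 = 21224449 - 21224448 = 1, so (x, y) = (4607, 224) solves the equation, and by the theorem it is the least positive solution.

(x, y) = (4607, 224)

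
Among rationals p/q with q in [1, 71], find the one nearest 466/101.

263/57

Expand x = 466/101 as a continued fraction with the Euclidean algorithm:
  466 = 4*101 + 62, so a_0 = 4.
  101 = 1*62 + 39, so a_1 = 1.
  62 = 1*39 + 23, so a_2 = 1.
  39 = 1*23 + 16, so a_3 = 1.
  23 = 1*16 + 7, so a_4 = 1.
  16 = 2*7 + 2, so a_5 = 2.
  7 = 3*2 + 1, so a_6 = 3.
  2 = 2*1 + 0, so a_7 = 2.
so x = [4; 1, 1, 1, 1, 2, 3, 2].
Convergents (p_i = a_i*p_{i-1} + p_{i-2}, q_i = a_i*q_{i-1} + q_{i-2} with p_{-2}=0, p_{-1}=1, q_{-2}=1, q_{-1}=0), until the denominator exceeds 71:
  i=0: a_0=4, p_0 = 4*1 + 0 = 4, q_0 = 4*0 + 1 = 1.
  i=1: a_1=1, p_1 = 1*4 + 1 = 5, q_1 = 1*1 + 0 = 1.
  i=2: a_2=1, p_2 = 1*5 + 4 = 9, q_2 = 1*1 + 1 = 2.
  i=3: a_3=1, p_3 = 1*9 + 5 = 14, q_3 = 1*2 + 1 = 3.
  i=4: a_4=1, p_4 = 1*14 + 9 = 23, q_4 = 1*3 + 2 = 5.
  i=5: a_5=2, p_5 = 2*23 + 14 = 60, q_5 = 2*5 + 3 = 13.
  i=6: a_6=3, p_6 = 3*60 + 23 = 203, q_6 = 3*13 + 5 = 44.
  i=7: a_7=2, p_7 = 2*203 + 60 = 466, q_7 = 2*44 + 13 = 101.
q_7 = 101 > 71, so the last convergent with denominator <= 71 is p_6/q_6 = 203/44.
The closest fraction with denominator <= 71 is either p_6/q_6 or the intermediate fraction (k*p_6 + p_5)/(k*q_6 + q_5) with the largest k >= 1 whose denominator stays <= 71; these approach x as k grows, and every other convergent or intermediate fraction in range is farther away.
Largest k: floor((71 - q_5)/q_6) = floor((71 - 13)/44) = 1.
That gives (1*203 + 60)/(1*44 + 13) = 263/57.
Compare the errors: |x - 203/44| = |466*44 - 203*101|/(101*44) = 1/4444, and |x - 263/57| = |466*57 - 263*101|/(101*57) = 1/5757.
Cross-multiplying, 1*4444 = 4444 < 5757 = 1*5757, so 1/5757 is smaller: the intermediate fraction 263/57 is closer to x than 203/44.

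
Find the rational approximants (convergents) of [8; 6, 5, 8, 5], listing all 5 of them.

Using the convergent recurrence p_i = a_i*p_{i-1} + p_{i-2}, q_i = a_i*q_{i-1} + q_{i-2} with p_{-2}=0, p_{-1}=1, q_{-2}=1, q_{-1}=0:
  i=0: a_0=8, p_0 = 8*1 + 0 = 8, q_0 = 8*0 + 1 = 1.
  i=1: a_1=6, p_1 = 6*8 + 1 = 49, q_1 = 6*1 + 0 = 6.
  i=2: a_2=5, p_2 = 5*49 + 8 = 253, q_2 = 5*6 + 1 = 31.
  i=3: a_3=8, p_3 = 8*253 + 49 = 2073, q_3 = 8*31 + 6 = 254.
  i=4: a_4=5, p_4 = 5*2073 + 253 = 10618, q_4 = 5*254 + 31 = 1301.

8/1, 49/6, 253/31, 2073/254, 10618/1301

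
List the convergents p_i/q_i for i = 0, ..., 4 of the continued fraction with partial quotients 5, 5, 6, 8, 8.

Using the convergent recurrence p_i = a_i*p_{i-1} + p_{i-2}, q_i = a_i*q_{i-1} + q_{i-2} with p_{-2}=0, p_{-1}=1, q_{-2}=1, q_{-1}=0:
  i=0: a_0=5, p_0 = 5*1 + 0 = 5, q_0 = 5*0 + 1 = 1.
  i=1: a_1=5, p_1 = 5*5 + 1 = 26, q_1 = 5*1 + 0 = 5.
  i=2: a_2=6, p_2 = 6*26 + 5 = 161, q_2 = 6*5 + 1 = 31.
  i=3: a_3=8, p_3 = 8*161 + 26 = 1314, q_3 = 8*31 + 5 = 253.
  i=4: a_4=8, p_4 = 8*1314 + 161 = 10673, q_4 = 8*253 + 31 = 2055.

5/1, 26/5, 161/31, 1314/253, 10673/2055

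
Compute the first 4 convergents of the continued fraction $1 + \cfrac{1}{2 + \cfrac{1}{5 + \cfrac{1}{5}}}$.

1/1, 3/2, 16/11, 83/57

Using the convergent recurrence p_i = a_i*p_{i-1} + p_{i-2}, q_i = a_i*q_{i-1} + q_{i-2} with p_{-2}=0, p_{-1}=1, q_{-2}=1, q_{-1}=0:
  i=0: a_0=1, p_0 = 1*1 + 0 = 1, q_0 = 1*0 + 1 = 1.
  i=1: a_1=2, p_1 = 2*1 + 1 = 3, q_1 = 2*1 + 0 = 2.
  i=2: a_2=5, p_2 = 5*3 + 1 = 16, q_2 = 5*2 + 1 = 11.
  i=3: a_3=5, p_3 = 5*16 + 3 = 83, q_3 = 5*11 + 2 = 57.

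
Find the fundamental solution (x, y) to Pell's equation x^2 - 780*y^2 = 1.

(x, y) = (391, 14)

First expand sqrt(780) as a continued fraction. With x_i = (sqrt(780) + m_i)/d_i and (m_0, d_0) = (0, 1): a_0 = floor(sqrt(780)) = 27, since 27^2 = 729 <= 780 < 784 = 28^2.
Iterate m_{i+1} = d_i*a_i - m_i, d_{i+1} = (780 - m_{i+1}^2)/d_i, a_{i+1} = floor((a_0 + m_{i+1})/d_{i+1}):
  m_1 = 1*27 - 0 = 27, d_1 = (780 - 27^2)/1 = 51/1 = 51, a_1 = floor((27 + 27)/51) = 1.
  m_2 = 51*1 - 27 = 24, d_2 = (780 - 24^2)/51 = 204/51 = 4, a_2 = floor((27 + 24)/4) = 12.
  m_3 = 4*12 - 24 = 24, d_3 = (780 - 24^2)/4 = 204/4 = 51, a_3 = floor((27 + 24)/51) = 1.
  m_4 = 51*1 - 24 = 27, d_4 = (780 - 27^2)/51 = 51/51 = 1, a_4 = floor((27 + 27)/1) = 54.
  m_5 = 1*54 - 27 = 27, d_5 = (780 - 27^2)/1 = 51/1 = 51: (m_5, d_5) = (m_1, d_1) = (27, 51), so from here the quotients repeat a_1, ..., a_4; the period length is 4.
So sqrt(780) = [27; (1, 12, 1, 54)] with period length k = 4.
k is even, so the fundamental solution of x^2 - 780y^2 = 1 is (p_{k-1}, q_{k-1}) = (p_3, q_3); compute convergents through index 3.
Convergents (p_i = a_i*p_{i-1} + p_{i-2}, q_i = a_i*q_{i-1} + q_{i-2} with p_{-2}=0, p_{-1}=1, q_{-2}=1, q_{-1}=0):
  i=0: a_0=27, p_0 = 27*1 + 0 = 27, q_0 = 27*0 + 1 = 1.
  i=1: a_1=1, p_1 = 1*27 + 1 = 28, q_1 = 1*1 + 0 = 1.
  i=2: a_2=12, p_2 = 12*28 + 27 = 363, q_2 = 12*1 + 1 = 13.
  i=3: a_3=1, p_3 = 1*363 + 28 = 391, q_3 = 1*13 + 1 = 14.
Check: 391^2 - 780*14^2 = 152881 - 152880 = 1, so (x, y) = (391, 14) solves the equation, and by the theorem it is the least positive solution.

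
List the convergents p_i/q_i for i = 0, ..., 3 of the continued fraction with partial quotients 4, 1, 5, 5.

4/1, 5/1, 29/6, 150/31

Using the convergent recurrence p_i = a_i*p_{i-1} + p_{i-2}, q_i = a_i*q_{i-1} + q_{i-2} with p_{-2}=0, p_{-1}=1, q_{-2}=1, q_{-1}=0:
  i=0: a_0=4, p_0 = 4*1 + 0 = 4, q_0 = 4*0 + 1 = 1.
  i=1: a_1=1, p_1 = 1*4 + 1 = 5, q_1 = 1*1 + 0 = 1.
  i=2: a_2=5, p_2 = 5*5 + 4 = 29, q_2 = 5*1 + 1 = 6.
  i=3: a_3=5, p_3 = 5*29 + 5 = 150, q_3 = 5*6 + 1 = 31.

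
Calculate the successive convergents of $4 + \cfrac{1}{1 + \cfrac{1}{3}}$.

4/1, 5/1, 19/4

Using the convergent recurrence p_i = a_i*p_{i-1} + p_{i-2}, q_i = a_i*q_{i-1} + q_{i-2} with p_{-2}=0, p_{-1}=1, q_{-2}=1, q_{-1}=0:
  i=0: a_0=4, p_0 = 4*1 + 0 = 4, q_0 = 4*0 + 1 = 1.
  i=1: a_1=1, p_1 = 1*4 + 1 = 5, q_1 = 1*1 + 0 = 1.
  i=2: a_2=3, p_2 = 3*5 + 4 = 19, q_2 = 3*1 + 1 = 4.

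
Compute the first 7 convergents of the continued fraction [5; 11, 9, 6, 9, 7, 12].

Using the convergent recurrence p_i = a_i*p_{i-1} + p_{i-2}, q_i = a_i*q_{i-1} + q_{i-2} with p_{-2}=0, p_{-1}=1, q_{-2}=1, q_{-1}=0:
  i=0: a_0=5, p_0 = 5*1 + 0 = 5, q_0 = 5*0 + 1 = 1.
  i=1: a_1=11, p_1 = 11*5 + 1 = 56, q_1 = 11*1 + 0 = 11.
  i=2: a_2=9, p_2 = 9*56 + 5 = 509, q_2 = 9*11 + 1 = 100.
  i=3: a_3=6, p_3 = 6*509 + 56 = 3110, q_3 = 6*100 + 11 = 611.
  i=4: a_4=9, p_4 = 9*3110 + 509 = 28499, q_4 = 9*611 + 100 = 5599.
  i=5: a_5=7, p_5 = 7*28499 + 3110 = 202603, q_5 = 7*5599 + 611 = 39804.
  i=6: a_6=12, p_6 = 12*202603 + 28499 = 2459735, q_6 = 12*39804 + 5599 = 483247.

5/1, 56/11, 509/100, 3110/611, 28499/5599, 202603/39804, 2459735/483247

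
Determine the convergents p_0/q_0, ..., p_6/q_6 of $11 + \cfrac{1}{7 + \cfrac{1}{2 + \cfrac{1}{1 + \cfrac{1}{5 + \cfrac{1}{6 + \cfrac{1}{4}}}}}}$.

Using the convergent recurrence p_i = a_i*p_{i-1} + p_{i-2}, q_i = a_i*q_{i-1} + q_{i-2} with p_{-2}=0, p_{-1}=1, q_{-2}=1, q_{-1}=0:
  i=0: a_0=11, p_0 = 11*1 + 0 = 11, q_0 = 11*0 + 1 = 1.
  i=1: a_1=7, p_1 = 7*11 + 1 = 78, q_1 = 7*1 + 0 = 7.
  i=2: a_2=2, p_2 = 2*78 + 11 = 167, q_2 = 2*7 + 1 = 15.
  i=3: a_3=1, p_3 = 1*167 + 78 = 245, q_3 = 1*15 + 7 = 22.
  i=4: a_4=5, p_4 = 5*245 + 167 = 1392, q_4 = 5*22 + 15 = 125.
  i=5: a_5=6, p_5 = 6*1392 + 245 = 8597, q_5 = 6*125 + 22 = 772.
  i=6: a_6=4, p_6 = 4*8597 + 1392 = 35780, q_6 = 4*772 + 125 = 3213.

11/1, 78/7, 167/15, 245/22, 1392/125, 8597/772, 35780/3213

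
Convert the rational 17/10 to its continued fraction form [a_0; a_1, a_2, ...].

[1; 1, 2, 3]

Run the Euclidean algorithm on 17 and 10; the successive quotients are the partial quotients a_0, a_1, ... (each step inverts the fractional part left over by the previous one):
  17 = 1*10 + 7, so a_0 = 1.
  10 = 1*7 + 3, so a_1 = 1.
  7 = 2*3 + 1, so a_2 = 2.
  3 = 3*1 + 0, so a_3 = 3.
The remainder reaches 0 after 4 divisions, so the expansion has 4 partial quotients, read off in order.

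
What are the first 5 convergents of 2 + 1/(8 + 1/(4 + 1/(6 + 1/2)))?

Using the convergent recurrence p_i = a_i*p_{i-1} + p_{i-2}, q_i = a_i*q_{i-1} + q_{i-2} with p_{-2}=0, p_{-1}=1, q_{-2}=1, q_{-1}=0:
  i=0: a_0=2, p_0 = 2*1 + 0 = 2, q_0 = 2*0 + 1 = 1.
  i=1: a_1=8, p_1 = 8*2 + 1 = 17, q_1 = 8*1 + 0 = 8.
  i=2: a_2=4, p_2 = 4*17 + 2 = 70, q_2 = 4*8 + 1 = 33.
  i=3: a_3=6, p_3 = 6*70 + 17 = 437, q_3 = 6*33 + 8 = 206.
  i=4: a_4=2, p_4 = 2*437 + 70 = 944, q_4 = 2*206 + 33 = 445.

2/1, 17/8, 70/33, 437/206, 944/445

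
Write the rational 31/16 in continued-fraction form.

Run the Euclidean algorithm on 31 and 16; the successive quotients are the partial quotients a_0, a_1, ... (each step inverts the fractional part left over by the previous one):
  31 = 1*16 + 15, so a_0 = 1.
  16 = 1*15 + 1, so a_1 = 1.
  15 = 15*1 + 0, so a_2 = 15.
The remainder reaches 0 after 3 divisions, so the expansion has 3 partial quotients, read off in order.

[1; 1, 15]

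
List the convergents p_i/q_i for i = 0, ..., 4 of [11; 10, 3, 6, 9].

11/1, 111/10, 344/31, 2175/196, 19919/1795

Using the convergent recurrence p_i = a_i*p_{i-1} + p_{i-2}, q_i = a_i*q_{i-1} + q_{i-2} with p_{-2}=0, p_{-1}=1, q_{-2}=1, q_{-1}=0:
  i=0: a_0=11, p_0 = 11*1 + 0 = 11, q_0 = 11*0 + 1 = 1.
  i=1: a_1=10, p_1 = 10*11 + 1 = 111, q_1 = 10*1 + 0 = 10.
  i=2: a_2=3, p_2 = 3*111 + 11 = 344, q_2 = 3*10 + 1 = 31.
  i=3: a_3=6, p_3 = 6*344 + 111 = 2175, q_3 = 6*31 + 10 = 196.
  i=4: a_4=9, p_4 = 9*2175 + 344 = 19919, q_4 = 9*196 + 31 = 1795.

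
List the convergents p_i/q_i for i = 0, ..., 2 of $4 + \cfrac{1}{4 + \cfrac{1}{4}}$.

4/1, 17/4, 72/17

Using the convergent recurrence p_i = a_i*p_{i-1} + p_{i-2}, q_i = a_i*q_{i-1} + q_{i-2} with p_{-2}=0, p_{-1}=1, q_{-2}=1, q_{-1}=0:
  i=0: a_0=4, p_0 = 4*1 + 0 = 4, q_0 = 4*0 + 1 = 1.
  i=1: a_1=4, p_1 = 4*4 + 1 = 17, q_1 = 4*1 + 0 = 4.
  i=2: a_2=4, p_2 = 4*17 + 4 = 72, q_2 = 4*4 + 1 = 17.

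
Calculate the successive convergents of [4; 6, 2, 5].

Using the convergent recurrence p_i = a_i*p_{i-1} + p_{i-2}, q_i = a_i*q_{i-1} + q_{i-2} with p_{-2}=0, p_{-1}=1, q_{-2}=1, q_{-1}=0:
  i=0: a_0=4, p_0 = 4*1 + 0 = 4, q_0 = 4*0 + 1 = 1.
  i=1: a_1=6, p_1 = 6*4 + 1 = 25, q_1 = 6*1 + 0 = 6.
  i=2: a_2=2, p_2 = 2*25 + 4 = 54, q_2 = 2*6 + 1 = 13.
  i=3: a_3=5, p_3 = 5*54 + 25 = 295, q_3 = 5*13 + 6 = 71.

4/1, 25/6, 54/13, 295/71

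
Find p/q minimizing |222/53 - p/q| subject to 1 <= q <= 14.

Expand x = 222/53 as a continued fraction with the Euclidean algorithm:
  222 = 4*53 + 10, so a_0 = 4.
  53 = 5*10 + 3, so a_1 = 5.
  10 = 3*3 + 1, so a_2 = 3.
  3 = 3*1 + 0, so a_3 = 3.
so x = [4; 5, 3, 3].
Convergents (p_i = a_i*p_{i-1} + p_{i-2}, q_i = a_i*q_{i-1} + q_{i-2} with p_{-2}=0, p_{-1}=1, q_{-2}=1, q_{-1}=0), until the denominator exceeds 14:
  i=0: a_0=4, p_0 = 4*1 + 0 = 4, q_0 = 4*0 + 1 = 1.
  i=1: a_1=5, p_1 = 5*4 + 1 = 21, q_1 = 5*1 + 0 = 5.
  i=2: a_2=3, p_2 = 3*21 + 4 = 67, q_2 = 3*5 + 1 = 16.
q_2 = 16 > 14, so the last convergent with denominator <= 14 is p_1/q_1 = 21/5.
The closest fraction with denominator <= 14 is either p_1/q_1 or the intermediate fraction (k*p_1 + p_0)/(k*q_1 + q_0) with the largest k >= 1 whose denominator stays <= 14; these approach x as k grows, and every other convergent or intermediate fraction in range is farther away.
Largest k: floor((14 - q_0)/q_1) = floor((14 - 1)/5) = 2.
That gives (2*21 + 4)/(2*5 + 1) = 46/11.
Compare the errors: |x - 21/5| = |222*5 - 21*53|/(53*5) = 3/265, and |x - 46/11| = |222*11 - 46*53|/(53*11) = 4/583.
Cross-multiplying, 4*265 = 1060 < 1749 = 3*583, so 4/583 is smaller: the intermediate fraction 46/11 is closer to x than 21/5.

46/11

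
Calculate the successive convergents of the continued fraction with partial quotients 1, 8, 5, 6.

Using the convergent recurrence p_i = a_i*p_{i-1} + p_{i-2}, q_i = a_i*q_{i-1} + q_{i-2} with p_{-2}=0, p_{-1}=1, q_{-2}=1, q_{-1}=0:
  i=0: a_0=1, p_0 = 1*1 + 0 = 1, q_0 = 1*0 + 1 = 1.
  i=1: a_1=8, p_1 = 8*1 + 1 = 9, q_1 = 8*1 + 0 = 8.
  i=2: a_2=5, p_2 = 5*9 + 1 = 46, q_2 = 5*8 + 1 = 41.
  i=3: a_3=6, p_3 = 6*46 + 9 = 285, q_3 = 6*41 + 8 = 254.

1/1, 9/8, 46/41, 285/254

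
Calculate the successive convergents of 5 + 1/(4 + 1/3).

Using the convergent recurrence p_i = a_i*p_{i-1} + p_{i-2}, q_i = a_i*q_{i-1} + q_{i-2} with p_{-2}=0, p_{-1}=1, q_{-2}=1, q_{-1}=0:
  i=0: a_0=5, p_0 = 5*1 + 0 = 5, q_0 = 5*0 + 1 = 1.
  i=1: a_1=4, p_1 = 4*5 + 1 = 21, q_1 = 4*1 + 0 = 4.
  i=2: a_2=3, p_2 = 3*21 + 5 = 68, q_2 = 3*4 + 1 = 13.

5/1, 21/4, 68/13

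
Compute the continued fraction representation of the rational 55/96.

Run the Euclidean algorithm on 55 and 96; the successive quotients are the partial quotients a_0, a_1, ... (each step inverts the fractional part left over by the previous one):
  55 = 0*96 + 55, so a_0 = 0.
  96 = 1*55 + 41, so a_1 = 1.
  55 = 1*41 + 14, so a_2 = 1.
  41 = 2*14 + 13, so a_3 = 2.
  14 = 1*13 + 1, so a_4 = 1.
  13 = 13*1 + 0, so a_5 = 13.
The remainder reaches 0 after 6 divisions, so the expansion has 6 partial quotients, read off in order.

[0; 1, 1, 2, 1, 13]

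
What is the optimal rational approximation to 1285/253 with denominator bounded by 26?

Expand x = 1285/253 as a continued fraction with the Euclidean algorithm:
  1285 = 5*253 + 20, so a_0 = 5.
  253 = 12*20 + 13, so a_1 = 12.
  20 = 1*13 + 7, so a_2 = 1.
  13 = 1*7 + 6, so a_3 = 1.
  7 = 1*6 + 1, so a_4 = 1.
  6 = 6*1 + 0, so a_5 = 6.
so x = [5; 12, 1, 1, 1, 6].
Convergents (p_i = a_i*p_{i-1} + p_{i-2}, q_i = a_i*q_{i-1} + q_{i-2} with p_{-2}=0, p_{-1}=1, q_{-2}=1, q_{-1}=0), until the denominator exceeds 26:
  i=0: a_0=5, p_0 = 5*1 + 0 = 5, q_0 = 5*0 + 1 = 1.
  i=1: a_1=12, p_1 = 12*5 + 1 = 61, q_1 = 12*1 + 0 = 12.
  i=2: a_2=1, p_2 = 1*61 + 5 = 66, q_2 = 1*12 + 1 = 13.
  i=3: a_3=1, p_3 = 1*66 + 61 = 127, q_3 = 1*13 + 12 = 25.
  i=4: a_4=1, p_4 = 1*127 + 66 = 193, q_4 = 1*25 + 13 = 38.
q_4 = 38 > 26, so the last convergent with denominator <= 26 is p_3/q_3 = 127/25.
The closest fraction with denominator <= 26 is either p_3/q_3 or the intermediate fraction (k*p_3 + p_2)/(k*q_3 + q_2) with the largest k >= 1 whose denominator stays <= 26; these approach x as k grows, and every other convergent or intermediate fraction in range is farther away.
Largest k: floor((26 - q_2)/q_3) = floor((26 - 13)/25) = 0.
Since k = 0, no intermediate fraction beyond p_3/q_3 has denominator <= 26, so the convergent 127/25 is the closest (its error is |1285*25 - 127*253|/(253*25) = 6/6325).

127/25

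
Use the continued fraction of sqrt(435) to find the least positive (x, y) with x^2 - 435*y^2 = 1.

First expand sqrt(435) as a continued fraction. With x_i = (sqrt(435) + m_i)/d_i and (m_0, d_0) = (0, 1): a_0 = floor(sqrt(435)) = 20, since 20^2 = 400 <= 435 < 441 = 21^2.
Iterate m_{i+1} = d_i*a_i - m_i, d_{i+1} = (435 - m_{i+1}^2)/d_i, a_{i+1} = floor((a_0 + m_{i+1})/d_{i+1}):
  m_1 = 1*20 - 0 = 20, d_1 = (435 - 20^2)/1 = 35/1 = 35, a_1 = floor((20 + 20)/35) = 1.
  m_2 = 35*1 - 20 = 15, d_2 = (435 - 15^2)/35 = 210/35 = 6, a_2 = floor((20 + 15)/6) = 5.
  m_3 = 6*5 - 15 = 15, d_3 = (435 - 15^2)/6 = 210/6 = 35, a_3 = floor((20 + 15)/35) = 1.
  m_4 = 35*1 - 15 = 20, d_4 = (435 - 20^2)/35 = 35/35 = 1, a_4 = floor((20 + 20)/1) = 40.
  m_5 = 1*40 - 20 = 20, d_5 = (435 - 20^2)/1 = 35/1 = 35: (m_5, d_5) = (m_1, d_1) = (20, 35), so from here the quotients repeat a_1, ..., a_4; the period length is 4.
So sqrt(435) = [20; (1, 5, 1, 40)] with period length k = 4.
k is even, so the fundamental solution of x^2 - 435y^2 = 1 is (p_{k-1}, q_{k-1}) = (p_3, q_3); compute convergents through index 3.
Convergents (p_i = a_i*p_{i-1} + p_{i-2}, q_i = a_i*q_{i-1} + q_{i-2} with p_{-2}=0, p_{-1}=1, q_{-2}=1, q_{-1}=0):
  i=0: a_0=20, p_0 = 20*1 + 0 = 20, q_0 = 20*0 + 1 = 1.
  i=1: a_1=1, p_1 = 1*20 + 1 = 21, q_1 = 1*1 + 0 = 1.
  i=2: a_2=5, p_2 = 5*21 + 20 = 125, q_2 = 5*1 + 1 = 6.
  i=3: a_3=1, p_3 = 1*125 + 21 = 146, q_3 = 1*6 + 1 = 7.
Check: 146^2 - 435*7^2 = 21316 - 21315 = 1, so (x, y) = (146, 7) solves the equation, and by the theorem it is the least positive solution.

(x, y) = (146, 7)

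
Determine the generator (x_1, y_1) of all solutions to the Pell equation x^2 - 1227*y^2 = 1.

(x, y) = (1226, 35)

First expand sqrt(1227) as a continued fraction. With x_i = (sqrt(1227) + m_i)/d_i and (m_0, d_0) = (0, 1): a_0 = floor(sqrt(1227)) = 35, since 35^2 = 1225 <= 1227 < 1296 = 36^2.
Iterate m_{i+1} = d_i*a_i - m_i, d_{i+1} = (1227 - m_{i+1}^2)/d_i, a_{i+1} = floor((a_0 + m_{i+1})/d_{i+1}):
  m_1 = 1*35 - 0 = 35, d_1 = (1227 - 35^2)/1 = 2/1 = 2, a_1 = floor((35 + 35)/2) = 35.
  m_2 = 2*35 - 35 = 35, d_2 = (1227 - 35^2)/2 = 2/2 = 1, a_2 = floor((35 + 35)/1) = 70.
  m_3 = 1*70 - 35 = 35, d_3 = (1227 - 35^2)/1 = 2/1 = 2: (m_3, d_3) = (m_1, d_1) = (35, 2), so from here the quotients repeat a_1, a_2; the period length is 2.
So sqrt(1227) = [35; (35, 70)] with period length k = 2.
k is even, so the fundamental solution of x^2 - 1227y^2 = 1 is (p_{k-1}, q_{k-1}) = (p_1, q_1); compute convergents through index 1.
Convergents (p_i = a_i*p_{i-1} + p_{i-2}, q_i = a_i*q_{i-1} + q_{i-2} with p_{-2}=0, p_{-1}=1, q_{-2}=1, q_{-1}=0):
  i=0: a_0=35, p_0 = 35*1 + 0 = 35, q_0 = 35*0 + 1 = 1.
  i=1: a_1=35, p_1 = 35*35 + 1 = 1226, q_1 = 35*1 + 0 = 35.
Check: 1226^2 - 1227*35^2 = 1503076 - 1503075 = 1, so (x, y) = (1226, 35) solves the equation, and by the theorem it is the least positive solution.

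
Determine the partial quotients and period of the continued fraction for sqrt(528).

[22; (1, 44)]

Write x_i = (sqrt(528) + m_i)/d_i with (m_0, d_0) = (0, 1). a_0 = floor(sqrt(528)) = 22, since 22^2 = 484 <= 528 < 529 = 23^2.
Iterate m_{i+1} = d_i*a_i - m_i, d_{i+1} = (528 - m_{i+1}^2)/d_i, a_{i+1} = floor((a_0 + m_{i+1})/d_{i+1}):
  m_1 = 1*22 - 0 = 22, d_1 = (528 - 22^2)/1 = 44/1 = 44, a_1 = floor((22 + 22)/44) = 1.
  m_2 = 44*1 - 22 = 22, d_2 = (528 - 22^2)/44 = 44/44 = 1, a_2 = floor((22 + 22)/1) = 44.
  m_3 = 1*44 - 22 = 22, d_3 = (528 - 22^2)/1 = 44/1 = 44: (m_3, d_3) = (m_1, d_1) = (22, 44), so from here the quotients repeat a_1, a_2; the period length is 2.
Hence the expansion of sqrt(528) is a_0 = 22 followed by the repeating block 1, 44 (period 2).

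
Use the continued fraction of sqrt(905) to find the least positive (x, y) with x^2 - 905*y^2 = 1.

First expand sqrt(905) as a continued fraction. With x_i = (sqrt(905) + m_i)/d_i and (m_0, d_0) = (0, 1): a_0 = floor(sqrt(905)) = 30, since 30^2 = 900 <= 905 < 961 = 31^2.
Iterate m_{i+1} = d_i*a_i - m_i, d_{i+1} = (905 - m_{i+1}^2)/d_i, a_{i+1} = floor((a_0 + m_{i+1})/d_{i+1}):
  m_1 = 1*30 - 0 = 30, d_1 = (905 - 30^2)/1 = 5/1 = 5, a_1 = floor((30 + 30)/5) = 12.
  m_2 = 5*12 - 30 = 30, d_2 = (905 - 30^2)/5 = 5/5 = 1, a_2 = floor((30 + 30)/1) = 60.
  m_3 = 1*60 - 30 = 30, d_3 = (905 - 30^2)/1 = 5/1 = 5: (m_3, d_3) = (m_1, d_1) = (30, 5), so from here the quotients repeat a_1, a_2; the period length is 2.
So sqrt(905) = [30; (12, 60)] with period length k = 2.
k is even, so the fundamental solution of x^2 - 905y^2 = 1 is (p_{k-1}, q_{k-1}) = (p_1, q_1); compute convergents through index 1.
Convergents (p_i = a_i*p_{i-1} + p_{i-2}, q_i = a_i*q_{i-1} + q_{i-2} with p_{-2}=0, p_{-1}=1, q_{-2}=1, q_{-1}=0):
  i=0: a_0=30, p_0 = 30*1 + 0 = 30, q_0 = 30*0 + 1 = 1.
  i=1: a_1=12, p_1 = 12*30 + 1 = 361, q_1 = 12*1 + 0 = 12.
Check: 361^2 - 905*12^2 = 130321 - 130320 = 1, so (x, y) = (361, 12) solves the equation, and by the theorem it is the least positive solution.

(x, y) = (361, 12)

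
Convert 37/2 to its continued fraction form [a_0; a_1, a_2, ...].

[18; 2]

Run the Euclidean algorithm on 37 and 2; the successive quotients are the partial quotients a_0, a_1, ... (each step inverts the fractional part left over by the previous one):
  37 = 18*2 + 1, so a_0 = 18.
  2 = 2*1 + 0, so a_1 = 2.
The remainder reaches 0 after 2 divisions, so the expansion has 2 partial quotients, read off in order.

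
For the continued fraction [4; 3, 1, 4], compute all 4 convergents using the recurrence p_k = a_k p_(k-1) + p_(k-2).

Using the convergent recurrence p_i = a_i*p_{i-1} + p_{i-2}, q_i = a_i*q_{i-1} + q_{i-2} with p_{-2}=0, p_{-1}=1, q_{-2}=1, q_{-1}=0:
  i=0: a_0=4, p_0 = 4*1 + 0 = 4, q_0 = 4*0 + 1 = 1.
  i=1: a_1=3, p_1 = 3*4 + 1 = 13, q_1 = 3*1 + 0 = 3.
  i=2: a_2=1, p_2 = 1*13 + 4 = 17, q_2 = 1*3 + 1 = 4.
  i=3: a_3=4, p_3 = 4*17 + 13 = 81, q_3 = 4*4 + 3 = 19.

4/1, 13/3, 17/4, 81/19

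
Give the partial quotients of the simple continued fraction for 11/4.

[2; 1, 3]

Run the Euclidean algorithm on 11 and 4; the successive quotients are the partial quotients a_0, a_1, ... (each step inverts the fractional part left over by the previous one):
  11 = 2*4 + 3, so a_0 = 2.
  4 = 1*3 + 1, so a_1 = 1.
  3 = 3*1 + 0, so a_2 = 3.
The remainder reaches 0 after 3 divisions, so the expansion has 3 partial quotients, read off in order.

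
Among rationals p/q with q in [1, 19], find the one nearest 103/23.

Expand x = 103/23 as a continued fraction with the Euclidean algorithm:
  103 = 4*23 + 11, so a_0 = 4.
  23 = 2*11 + 1, so a_1 = 2.
  11 = 11*1 + 0, so a_2 = 11.
so x = [4; 2, 11].
Convergents (p_i = a_i*p_{i-1} + p_{i-2}, q_i = a_i*q_{i-1} + q_{i-2} with p_{-2}=0, p_{-1}=1, q_{-2}=1, q_{-1}=0), until the denominator exceeds 19:
  i=0: a_0=4, p_0 = 4*1 + 0 = 4, q_0 = 4*0 + 1 = 1.
  i=1: a_1=2, p_1 = 2*4 + 1 = 9, q_1 = 2*1 + 0 = 2.
  i=2: a_2=11, p_2 = 11*9 + 4 = 103, q_2 = 11*2 + 1 = 23.
q_2 = 23 > 19, so the last convergent with denominator <= 19 is p_1/q_1 = 9/2.
The closest fraction with denominator <= 19 is either p_1/q_1 or the intermediate fraction (k*p_1 + p_0)/(k*q_1 + q_0) with the largest k >= 1 whose denominator stays <= 19; these approach x as k grows, and every other convergent or intermediate fraction in range is farther away.
Largest k: floor((19 - q_0)/q_1) = floor((19 - 1)/2) = 9.
That gives (9*9 + 4)/(9*2 + 1) = 85/19.
Compare the errors: |x - 9/2| = |103*2 - 9*23|/(23*2) = 1/46, and |x - 85/19| = |103*19 - 85*23|/(23*19) = 2/437.
Cross-multiplying, 2*46 = 92 < 437 = 1*437, so 2/437 is smaller: the intermediate fraction 85/19 is closer to x than 9/2.

85/19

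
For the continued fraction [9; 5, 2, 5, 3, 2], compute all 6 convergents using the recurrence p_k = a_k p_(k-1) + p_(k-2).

9/1, 46/5, 101/11, 551/60, 1754/191, 4059/442

Using the convergent recurrence p_i = a_i*p_{i-1} + p_{i-2}, q_i = a_i*q_{i-1} + q_{i-2} with p_{-2}=0, p_{-1}=1, q_{-2}=1, q_{-1}=0:
  i=0: a_0=9, p_0 = 9*1 + 0 = 9, q_0 = 9*0 + 1 = 1.
  i=1: a_1=5, p_1 = 5*9 + 1 = 46, q_1 = 5*1 + 0 = 5.
  i=2: a_2=2, p_2 = 2*46 + 9 = 101, q_2 = 2*5 + 1 = 11.
  i=3: a_3=5, p_3 = 5*101 + 46 = 551, q_3 = 5*11 + 5 = 60.
  i=4: a_4=3, p_4 = 3*551 + 101 = 1754, q_4 = 3*60 + 11 = 191.
  i=5: a_5=2, p_5 = 2*1754 + 551 = 4059, q_5 = 2*191 + 60 = 442.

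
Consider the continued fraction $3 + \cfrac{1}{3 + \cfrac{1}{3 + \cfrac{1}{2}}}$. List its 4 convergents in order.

3/1, 10/3, 33/10, 76/23

Using the convergent recurrence p_i = a_i*p_{i-1} + p_{i-2}, q_i = a_i*q_{i-1} + q_{i-2} with p_{-2}=0, p_{-1}=1, q_{-2}=1, q_{-1}=0:
  i=0: a_0=3, p_0 = 3*1 + 0 = 3, q_0 = 3*0 + 1 = 1.
  i=1: a_1=3, p_1 = 3*3 + 1 = 10, q_1 = 3*1 + 0 = 3.
  i=2: a_2=3, p_2 = 3*10 + 3 = 33, q_2 = 3*3 + 1 = 10.
  i=3: a_3=2, p_3 = 2*33 + 10 = 76, q_3 = 2*10 + 3 = 23.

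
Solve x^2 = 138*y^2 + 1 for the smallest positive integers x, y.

(x, y) = (47, 4)

First expand sqrt(138) as a continued fraction. With x_i = (sqrt(138) + m_i)/d_i and (m_0, d_0) = (0, 1): a_0 = floor(sqrt(138)) = 11, since 11^2 = 121 <= 138 < 144 = 12^2.
Iterate m_{i+1} = d_i*a_i - m_i, d_{i+1} = (138 - m_{i+1}^2)/d_i, a_{i+1} = floor((a_0 + m_{i+1})/d_{i+1}):
  m_1 = 1*11 - 0 = 11, d_1 = (138 - 11^2)/1 = 17/1 = 17, a_1 = floor((11 + 11)/17) = 1.
  m_2 = 17*1 - 11 = 6, d_2 = (138 - 6^2)/17 = 102/17 = 6, a_2 = floor((11 + 6)/6) = 2.
  m_3 = 6*2 - 6 = 6, d_3 = (138 - 6^2)/6 = 102/6 = 17, a_3 = floor((11 + 6)/17) = 1.
  m_4 = 17*1 - 6 = 11, d_4 = (138 - 11^2)/17 = 17/17 = 1, a_4 = floor((11 + 11)/1) = 22.
  m_5 = 1*22 - 11 = 11, d_5 = (138 - 11^2)/1 = 17/1 = 17: (m_5, d_5) = (m_1, d_1) = (11, 17), so from here the quotients repeat a_1, ..., a_4; the period length is 4.
So sqrt(138) = [11; (1, 2, 1, 22)] with period length k = 4.
k is even, so the fundamental solution of x^2 - 138y^2 = 1 is (p_{k-1}, q_{k-1}) = (p_3, q_3); compute convergents through index 3.
Convergents (p_i = a_i*p_{i-1} + p_{i-2}, q_i = a_i*q_{i-1} + q_{i-2} with p_{-2}=0, p_{-1}=1, q_{-2}=1, q_{-1}=0):
  i=0: a_0=11, p_0 = 11*1 + 0 = 11, q_0 = 11*0 + 1 = 1.
  i=1: a_1=1, p_1 = 1*11 + 1 = 12, q_1 = 1*1 + 0 = 1.
  i=2: a_2=2, p_2 = 2*12 + 11 = 35, q_2 = 2*1 + 1 = 3.
  i=3: a_3=1, p_3 = 1*35 + 12 = 47, q_3 = 1*3 + 1 = 4.
Check: 47^2 - 138*4^2 = 2209 - 2208 = 1, so (x, y) = (47, 4) solves the equation, and by the theorem it is the least positive solution.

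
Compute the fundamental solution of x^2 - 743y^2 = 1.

First expand sqrt(743) as a continued fraction. With x_i = (sqrt(743) + m_i)/d_i and (m_0, d_0) = (0, 1): a_0 = floor(sqrt(743)) = 27, since 27^2 = 729 <= 743 < 784 = 28^2.
Iterate m_{i+1} = d_i*a_i - m_i, d_{i+1} = (743 - m_{i+1}^2)/d_i, a_{i+1} = floor((a_0 + m_{i+1})/d_{i+1}):
  m_1 = 1*27 - 0 = 27, d_1 = (743 - 27^2)/1 = 14/1 = 14, a_1 = floor((27 + 27)/14) = 3.
  m_2 = 14*3 - 27 = 15, d_2 = (743 - 15^2)/14 = 518/14 = 37, a_2 = floor((27 + 15)/37) = 1.
  m_3 = 37*1 - 15 = 22, d_3 = (743 - 22^2)/37 = 259/37 = 7, a_3 = floor((27 + 22)/7) = 7.
  m_4 = 7*7 - 22 = 27, d_4 = (743 - 27^2)/7 = 14/7 = 2, a_4 = floor((27 + 27)/2) = 27.
  m_5 = 2*27 - 27 = 27, d_5 = (743 - 27^2)/2 = 14/2 = 7, a_5 = floor((27 + 27)/7) = 7.
  m_6 = 7*7 - 27 = 22, d_6 = (743 - 22^2)/7 = 259/7 = 37, a_6 = floor((27 + 22)/37) = 1.
  m_7 = 37*1 - 22 = 15, d_7 = (743 - 15^2)/37 = 518/37 = 14, a_7 = floor((27 + 15)/14) = 3.
  m_8 = 14*3 - 15 = 27, d_8 = (743 - 27^2)/14 = 14/14 = 1, a_8 = floor((27 + 27)/1) = 54.
  m_9 = 1*54 - 27 = 27, d_9 = (743 - 27^2)/1 = 14/1 = 14: (m_9, d_9) = (m_1, d_1) = (27, 14), so from here the quotients repeat a_1, ..., a_8; the period length is 8.
So sqrt(743) = [27; (3, 1, 7, 27, 7, 1, 3, 54)] with period length k = 8.
k is even, so the fundamental solution of x^2 - 743y^2 = 1 is (p_{k-1}, q_{k-1}) = (p_7, q_7); compute convergents through index 7.
Convergents (p_i = a_i*p_{i-1} + p_{i-2}, q_i = a_i*q_{i-1} + q_{i-2} with p_{-2}=0, p_{-1}=1, q_{-2}=1, q_{-1}=0):
  i=0: a_0=27, p_0 = 27*1 + 0 = 27, q_0 = 27*0 + 1 = 1.
  i=1: a_1=3, p_1 = 3*27 + 1 = 82, q_1 = 3*1 + 0 = 3.
  i=2: a_2=1, p_2 = 1*82 + 27 = 109, q_2 = 1*3 + 1 = 4.
  i=3: a_3=7, p_3 = 7*109 + 82 = 845, q_3 = 7*4 + 3 = 31.
  i=4: a_4=27, p_4 = 27*845 + 109 = 22924, q_4 = 27*31 + 4 = 841.
  i=5: a_5=7, p_5 = 7*22924 + 845 = 161313, q_5 = 7*841 + 31 = 5918.
  i=6: a_6=1, p_6 = 1*161313 + 22924 = 184237, q_6 = 1*5918 + 841 = 6759.
  i=7: a_7=3, p_7 = 3*184237 + 161313 = 714024, q_7 = 3*6759 + 5918 = 26195.
Check: 714024^2 - 743*26195^2 = 509830272576 - 509830272575 = 1, so (x, y) = (714024, 26195) solves the equation, and by the theorem it is the least positive solution.

(x, y) = (714024, 26195)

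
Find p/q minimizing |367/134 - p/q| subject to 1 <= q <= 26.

63/23

Expand x = 367/134 as a continued fraction with the Euclidean algorithm:
  367 = 2*134 + 99, so a_0 = 2.
  134 = 1*99 + 35, so a_1 = 1.
  99 = 2*35 + 29, so a_2 = 2.
  35 = 1*29 + 6, so a_3 = 1.
  29 = 4*6 + 5, so a_4 = 4.
  6 = 1*5 + 1, so a_5 = 1.
  5 = 5*1 + 0, so a_6 = 5.
so x = [2; 1, 2, 1, 4, 1, 5].
Convergents (p_i = a_i*p_{i-1} + p_{i-2}, q_i = a_i*q_{i-1} + q_{i-2} with p_{-2}=0, p_{-1}=1, q_{-2}=1, q_{-1}=0), until the denominator exceeds 26:
  i=0: a_0=2, p_0 = 2*1 + 0 = 2, q_0 = 2*0 + 1 = 1.
  i=1: a_1=1, p_1 = 1*2 + 1 = 3, q_1 = 1*1 + 0 = 1.
  i=2: a_2=2, p_2 = 2*3 + 2 = 8, q_2 = 2*1 + 1 = 3.
  i=3: a_3=1, p_3 = 1*8 + 3 = 11, q_3 = 1*3 + 1 = 4.
  i=4: a_4=4, p_4 = 4*11 + 8 = 52, q_4 = 4*4 + 3 = 19.
  i=5: a_5=1, p_5 = 1*52 + 11 = 63, q_5 = 1*19 + 4 = 23.
  i=6: a_6=5, p_6 = 5*63 + 52 = 367, q_6 = 5*23 + 19 = 134.
q_6 = 134 > 26, so the last convergent with denominator <= 26 is p_5/q_5 = 63/23.
The closest fraction with denominator <= 26 is either p_5/q_5 or the intermediate fraction (k*p_5 + p_4)/(k*q_5 + q_4) with the largest k >= 1 whose denominator stays <= 26; these approach x as k grows, and every other convergent or intermediate fraction in range is farther away.
Largest k: floor((26 - q_4)/q_5) = floor((26 - 19)/23) = 0.
Since k = 0, no intermediate fraction beyond p_5/q_5 has denominator <= 26, so the convergent 63/23 is the closest (its error is |367*23 - 63*134|/(134*23) = 1/3082).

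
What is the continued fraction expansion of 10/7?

Run the Euclidean algorithm on 10 and 7; the successive quotients are the partial quotients a_0, a_1, ... (each step inverts the fractional part left over by the previous one):
  10 = 1*7 + 3, so a_0 = 1.
  7 = 2*3 + 1, so a_1 = 2.
  3 = 3*1 + 0, so a_2 = 3.
The remainder reaches 0 after 3 divisions, so the expansion has 3 partial quotients, read off in order.

[1; 2, 3]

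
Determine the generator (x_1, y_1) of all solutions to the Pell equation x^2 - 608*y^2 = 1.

First expand sqrt(608) as a continued fraction. With x_i = (sqrt(608) + m_i)/d_i and (m_0, d_0) = (0, 1): a_0 = floor(sqrt(608)) = 24, since 24^2 = 576 <= 608 < 625 = 25^2.
Iterate m_{i+1} = d_i*a_i - m_i, d_{i+1} = (608 - m_{i+1}^2)/d_i, a_{i+1} = floor((a_0 + m_{i+1})/d_{i+1}):
  m_1 = 1*24 - 0 = 24, d_1 = (608 - 24^2)/1 = 32/1 = 32, a_1 = floor((24 + 24)/32) = 1.
  m_2 = 32*1 - 24 = 8, d_2 = (608 - 8^2)/32 = 544/32 = 17, a_2 = floor((24 + 8)/17) = 1.
  m_3 = 17*1 - 8 = 9, d_3 = (608 - 9^2)/17 = 527/17 = 31, a_3 = floor((24 + 9)/31) = 1.
  m_4 = 31*1 - 9 = 22, d_4 = (608 - 22^2)/31 = 124/31 = 4, a_4 = floor((24 + 22)/4) = 11.
  m_5 = 4*11 - 22 = 22, d_5 = (608 - 22^2)/4 = 124/4 = 31, a_5 = floor((24 + 22)/31) = 1.
  m_6 = 31*1 - 22 = 9, d_6 = (608 - 9^2)/31 = 527/31 = 17, a_6 = floor((24 + 9)/17) = 1.
  m_7 = 17*1 - 9 = 8, d_7 = (608 - 8^2)/17 = 544/17 = 32, a_7 = floor((24 + 8)/32) = 1.
  m_8 = 32*1 - 8 = 24, d_8 = (608 - 24^2)/32 = 32/32 = 1, a_8 = floor((24 + 24)/1) = 48.
  m_9 = 1*48 - 24 = 24, d_9 = (608 - 24^2)/1 = 32/1 = 32: (m_9, d_9) = (m_1, d_1) = (24, 32), so from here the quotients repeat a_1, ..., a_8; the period length is 8.
So sqrt(608) = [24; (1, 1, 1, 11, 1, 1, 1, 48)] with period length k = 8.
k is even, so the fundamental solution of x^2 - 608y^2 = 1 is (p_{k-1}, q_{k-1}) = (p_7, q_7); compute convergents through index 7.
Convergents (p_i = a_i*p_{i-1} + p_{i-2}, q_i = a_i*q_{i-1} + q_{i-2} with p_{-2}=0, p_{-1}=1, q_{-2}=1, q_{-1}=0):
  i=0: a_0=24, p_0 = 24*1 + 0 = 24, q_0 = 24*0 + 1 = 1.
  i=1: a_1=1, p_1 = 1*24 + 1 = 25, q_1 = 1*1 + 0 = 1.
  i=2: a_2=1, p_2 = 1*25 + 24 = 49, q_2 = 1*1 + 1 = 2.
  i=3: a_3=1, p_3 = 1*49 + 25 = 74, q_3 = 1*2 + 1 = 3.
  i=4: a_4=11, p_4 = 11*74 + 49 = 863, q_4 = 11*3 + 2 = 35.
  i=5: a_5=1, p_5 = 1*863 + 74 = 937, q_5 = 1*35 + 3 = 38.
  i=6: a_6=1, p_6 = 1*937 + 863 = 1800, q_6 = 1*38 + 35 = 73.
  i=7: a_7=1, p_7 = 1*1800 + 937 = 2737, q_7 = 1*73 + 38 = 111.
Check: 2737^2 - 608*111^2 = 7491169 - 7491168 = 1, so (x, y) = (2737, 111) solves the equation, and by the theorem it is the least positive solution.

(x, y) = (2737, 111)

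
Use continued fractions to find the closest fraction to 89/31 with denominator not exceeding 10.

Expand x = 89/31 as a continued fraction with the Euclidean algorithm:
  89 = 2*31 + 27, so a_0 = 2.
  31 = 1*27 + 4, so a_1 = 1.
  27 = 6*4 + 3, so a_2 = 6.
  4 = 1*3 + 1, so a_3 = 1.
  3 = 3*1 + 0, so a_4 = 3.
so x = [2; 1, 6, 1, 3].
Convergents (p_i = a_i*p_{i-1} + p_{i-2}, q_i = a_i*q_{i-1} + q_{i-2} with p_{-2}=0, p_{-1}=1, q_{-2}=1, q_{-1}=0), until the denominator exceeds 10:
  i=0: a_0=2, p_0 = 2*1 + 0 = 2, q_0 = 2*0 + 1 = 1.
  i=1: a_1=1, p_1 = 1*2 + 1 = 3, q_1 = 1*1 + 0 = 1.
  i=2: a_2=6, p_2 = 6*3 + 2 = 20, q_2 = 6*1 + 1 = 7.
  i=3: a_3=1, p_3 = 1*20 + 3 = 23, q_3 = 1*7 + 1 = 8.
  i=4: a_4=3, p_4 = 3*23 + 20 = 89, q_4 = 3*8 + 7 = 31.
q_4 = 31 > 10, so the last convergent with denominator <= 10 is p_3/q_3 = 23/8.
The closest fraction with denominator <= 10 is either p_3/q_3 or the intermediate fraction (k*p_3 + p_2)/(k*q_3 + q_2) with the largest k >= 1 whose denominator stays <= 10; these approach x as k grows, and every other convergent or intermediate fraction in range is farther away.
Largest k: floor((10 - q_2)/q_3) = floor((10 - 7)/8) = 0.
Since k = 0, no intermediate fraction beyond p_3/q_3 has denominator <= 10, so the convergent 23/8 is the closest (its error is |89*8 - 23*31|/(31*8) = 1/248).

23/8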